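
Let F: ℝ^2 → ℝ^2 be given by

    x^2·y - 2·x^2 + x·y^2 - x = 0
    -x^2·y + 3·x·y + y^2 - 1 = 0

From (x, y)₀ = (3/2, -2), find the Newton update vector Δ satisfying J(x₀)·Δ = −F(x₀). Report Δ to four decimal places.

At (3/2, -2): F = (-4.5000, -1.5000).
Jacobian J = [[2·x·y - 4·x + y^2 - 1, x^2 + 2·x·y], [-2·x·y + 3·y, -x^2 + 3·x + 2·y]].
At the point, J = [[-9.0000, -3.7500], [0.0000, -1.7500]] (det J = 15.7500).
Solving J·Δ = −F gives Δ = (-0.1429, -0.8571).

(-0.1429, -0.8571)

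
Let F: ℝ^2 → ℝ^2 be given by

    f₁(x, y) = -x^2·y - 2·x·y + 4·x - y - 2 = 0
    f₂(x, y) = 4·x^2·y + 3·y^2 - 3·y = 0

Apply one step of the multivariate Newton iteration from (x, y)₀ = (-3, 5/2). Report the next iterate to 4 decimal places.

(-1.2708, 2.5521)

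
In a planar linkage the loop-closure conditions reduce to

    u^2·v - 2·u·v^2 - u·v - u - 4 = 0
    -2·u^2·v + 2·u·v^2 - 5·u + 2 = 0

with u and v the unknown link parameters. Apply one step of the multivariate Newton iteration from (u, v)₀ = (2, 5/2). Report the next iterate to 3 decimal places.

At (2, 5/2): F = (-26.000, -3.000).
Jacobian J = [[2·u·v - 2·v^2 - v - 1, u^2 - 4·u·v - u], [-4·u·v + 2·v^2 - 5, -2·u^2 + 4·u·v]].
At the point, J = [[-6.000, -18.000], [-12.500, 12.000]] (det J = -297.000).
Solving J·Δ = −F gives Δ = (-1.232, -1.034).
Then the next iterate is (u, v)₁ = (0.768, 1.466).

(0.768, 1.466)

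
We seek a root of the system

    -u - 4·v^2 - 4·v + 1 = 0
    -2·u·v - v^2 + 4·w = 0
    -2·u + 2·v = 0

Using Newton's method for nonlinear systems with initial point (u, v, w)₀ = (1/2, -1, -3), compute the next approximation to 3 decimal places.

At (1/2, -1, -3): F = (0.500, -12.000, -3.000).
Jacobian J = [[-1, -8·v - 4, 0], [-2·v, -2·u - 2·v, 4], [-2, 2, 0]].
At the point, J = [[-1.000, 4.000, 0.000], [2.000, 1.000, 4.000], [-2.000, 2.000, 0.000]] (det J = -24.000).
Solving J·Δ = −F gives Δ = (-2.167, -0.667, 4.250).
Then the next iterate is (u, v, w)₁ = (-1.667, -1.667, 1.250).

(-1.667, -1.667, 1.250)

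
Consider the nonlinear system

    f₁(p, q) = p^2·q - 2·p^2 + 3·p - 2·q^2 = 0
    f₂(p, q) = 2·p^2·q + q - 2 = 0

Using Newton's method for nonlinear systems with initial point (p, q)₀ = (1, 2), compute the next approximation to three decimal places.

(0.800, 1.200)

At (1, 2): F = (-5.000, 4.000).
Jacobian J = [[2·p·q - 4·p + 3, p^2 - 4·q], [4·p·q, 2·p^2 + 1]].
At the point, J = [[3.000, -7.000], [8.000, 3.000]] (det J = 65.000).
Solving J·Δ = −F gives Δ = (-0.200, -0.800).
Then the next iterate is (p, q)₁ = (0.800, 1.200).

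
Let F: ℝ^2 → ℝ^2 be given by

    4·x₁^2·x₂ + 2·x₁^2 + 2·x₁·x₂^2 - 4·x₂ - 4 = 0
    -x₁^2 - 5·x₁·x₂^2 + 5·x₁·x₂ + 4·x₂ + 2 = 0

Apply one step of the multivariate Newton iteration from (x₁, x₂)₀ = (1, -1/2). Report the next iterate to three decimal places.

(-5.778, -2.944)

At (1, -1/2): F = (-1.500, -4.750).
Jacobian J = [[8·x₁·x₂ + 4·x₁ + 2·x₂^2, 4·x₁^2 + 4·x₁·x₂ - 4], [-2·x₁ - 5·x₂^2 + 5·x₂, -10·x₁·x₂ + 5·x₁ + 4]].
At the point, J = [[0.500, -2.000], [-5.750, 14.000]] (det J = -4.500).
Solving J·Δ = −F gives Δ = (-6.778, -2.444).
Then the next iterate is (x₁, x₂)₁ = (-5.778, -2.944).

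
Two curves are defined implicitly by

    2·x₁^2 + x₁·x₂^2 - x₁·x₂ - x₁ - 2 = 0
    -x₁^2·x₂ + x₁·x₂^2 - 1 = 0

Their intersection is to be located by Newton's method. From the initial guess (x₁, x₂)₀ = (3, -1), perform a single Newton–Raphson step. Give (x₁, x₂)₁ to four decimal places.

At (3, -1): F = (19.0000, 11.0000).
Jacobian J = [[4·x₁ + x₂^2 - x₂ - 1, 2·x₁·x₂ - x₁], [-2·x₁·x₂ + x₂^2, -x₁^2 + 2·x₁·x₂]].
At the point, J = [[13.0000, -9.0000], [7.0000, -15.0000]] (det J = -132.0000).
Solving J·Δ = −F gives Δ = (-1.4091, 0.0758).
Then the next iterate is (x₁, x₂)₁ = (1.5909, -0.9242).

(1.5909, -0.9242)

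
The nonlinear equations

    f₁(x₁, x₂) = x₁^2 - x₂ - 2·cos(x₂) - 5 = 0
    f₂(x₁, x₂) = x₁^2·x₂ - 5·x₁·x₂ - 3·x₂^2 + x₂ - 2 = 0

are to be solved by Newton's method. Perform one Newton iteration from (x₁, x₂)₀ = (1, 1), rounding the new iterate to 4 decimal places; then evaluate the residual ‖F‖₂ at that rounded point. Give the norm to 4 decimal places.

19.0298

At (1, 1): F = (-6.080605, -8.0000).
Jacobian J = [[2·x₁, 2·sin(x₂) - 1], [2·x₁·x₂ - 5·x₂, x₁^2 - 5·x₁ - 6·x₂ + 1]].
At the point, J = [[2.0000, 0.682942], [-3.0000, -9.0000]] (det J = -15.951174).
Solving J·Δ = −F gives Δ = (3.7733, -2.1467).
Then the next iterate is (x₁, x₂)₁ = (4.7733, -1.1467).
Re-evaluating at (4.7733, -1.1467): F = (18.108098, -5.850610), so ‖F‖₂ = 19.0298.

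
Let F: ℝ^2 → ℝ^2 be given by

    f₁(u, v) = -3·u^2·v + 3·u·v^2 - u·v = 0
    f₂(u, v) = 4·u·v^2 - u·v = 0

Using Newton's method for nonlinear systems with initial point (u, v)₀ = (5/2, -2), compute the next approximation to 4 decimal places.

(1.6821, -1.2876)

At (5/2, -2): F = (72.5000, 45.0000).
Jacobian J = [[-6·u·v + 3·v^2 - v, -3·u^2 + 6·u·v - u], [4·v^2 - v, 8·u·v - u]].
At the point, J = [[44.0000, -51.2500], [18.0000, -42.5000]] (det J = -947.5000).
Solving J·Δ = −F gives Δ = (-0.8179, 0.7124).
Then the next iterate is (u, v)₁ = (1.6821, -1.2876).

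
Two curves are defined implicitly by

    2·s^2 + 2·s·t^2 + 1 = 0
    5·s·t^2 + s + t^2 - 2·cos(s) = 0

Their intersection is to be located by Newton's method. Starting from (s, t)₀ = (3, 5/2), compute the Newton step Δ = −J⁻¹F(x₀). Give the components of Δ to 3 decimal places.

At (3, 5/2): F = (56.500, 104.97998).
Jacobian J = [[4·s + 2·t^2, 4·s·t], [5·t^2 + 2·sin(s) + 1, 10·s·t + 2·t]].
At the point, J = [[24.500, 30.000], [32.53224, 80.000]] (det J = 984.03280).
Solving J·Δ = −F gives Δ = (-1.393, -0.746).

(-1.393, -0.746)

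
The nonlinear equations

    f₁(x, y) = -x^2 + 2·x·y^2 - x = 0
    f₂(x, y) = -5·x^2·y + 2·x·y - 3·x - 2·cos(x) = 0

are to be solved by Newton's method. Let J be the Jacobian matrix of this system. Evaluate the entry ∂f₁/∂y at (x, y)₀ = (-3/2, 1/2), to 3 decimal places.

∂f₁/∂y = 4·x·y.
At (-3/2, 1/2) this is -3.000.

-3.000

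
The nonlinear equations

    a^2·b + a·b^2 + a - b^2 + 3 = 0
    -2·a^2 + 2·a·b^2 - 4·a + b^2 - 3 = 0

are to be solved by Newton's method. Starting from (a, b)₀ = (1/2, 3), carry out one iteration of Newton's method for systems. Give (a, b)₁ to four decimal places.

(0.3340, 2.1243)

At (1/2, 3): F = (-0.2500, 12.5000).
Jacobian J = [[2·a·b + b^2 + 1, a^2 + 2·a·b - 2·b], [-4·a + 2·b^2 - 4, 4·a·b + 2·b]].
At the point, J = [[13.0000, -2.7500], [12.0000, 12.0000]] (det J = 189.0000).
Solving J·Δ = −F gives Δ = (-0.1660, -0.8757).
Then the next iterate is (a, b)₁ = (0.3340, 2.1243).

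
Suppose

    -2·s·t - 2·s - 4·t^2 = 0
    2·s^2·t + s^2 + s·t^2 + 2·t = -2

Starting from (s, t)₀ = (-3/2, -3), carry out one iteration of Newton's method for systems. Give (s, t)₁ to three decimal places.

At (-3/2, -3): F = (-42.000, -28.750).
Jacobian J = [[-2·t - 2, -2·s - 8·t], [4·s·t + 2·s + t^2, 2·s^2 + 2·s·t + 2]].
At the point, J = [[4.000, 27.000], [24.000, 15.500]] (det J = -586.000).
Solving J·Δ = −F gives Δ = (0.214, 1.524).
Then the next iterate is (s, t)₁ = (-1.286, -1.476).

(-1.286, -1.476)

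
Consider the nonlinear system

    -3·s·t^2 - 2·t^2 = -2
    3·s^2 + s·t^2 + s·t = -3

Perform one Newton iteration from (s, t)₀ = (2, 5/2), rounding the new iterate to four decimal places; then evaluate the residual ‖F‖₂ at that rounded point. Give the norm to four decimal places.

At (2, 5/2): F = (-48.0000, 32.5000).
Jacobian J = [[-3·t^2, -6·s·t - 4·t], [6·s + t^2 + t, 2·s·t + s]].
At the point, J = [[-18.7500, -40.0000], [20.7500, 12.0000]] (det J = 605.0000).
Solving J·Δ = −F gives Δ = (-1.1967, -0.6390).
Then the next iterate is (s, t)₁ = (0.8033, 1.8610).
Re-evaluating at (0.8033, 1.8610): F = (-13.272899, 9.212900), so ‖F‖₂ = 16.1570.

16.1570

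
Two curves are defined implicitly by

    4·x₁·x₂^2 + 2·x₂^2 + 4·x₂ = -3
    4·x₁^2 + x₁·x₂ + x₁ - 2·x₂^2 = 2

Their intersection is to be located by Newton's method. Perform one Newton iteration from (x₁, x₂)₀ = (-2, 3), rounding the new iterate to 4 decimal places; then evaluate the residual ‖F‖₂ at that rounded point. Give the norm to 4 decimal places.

At (-2, 3): F = (-39.0000, -12.0000).
Jacobian J = [[4·x₂^2, 8·x₁·x₂ + 4·x₂ + 4], [8·x₁ + x₂ + 1, x₁ - 4·x₂]].
At the point, J = [[36.0000, -32.0000], [-12.0000, -14.0000]] (det J = -888.0000).
Solving J·Δ = −F gives Δ = (0.1824, -1.0135).
Then the next iterate is (x₁, x₂)₁ = (-1.8176, 1.9865).
Re-evaluating at (-1.8176, 1.9865): F = (-9.851959, -2.105948), so ‖F‖₂ = 10.0745.

10.0745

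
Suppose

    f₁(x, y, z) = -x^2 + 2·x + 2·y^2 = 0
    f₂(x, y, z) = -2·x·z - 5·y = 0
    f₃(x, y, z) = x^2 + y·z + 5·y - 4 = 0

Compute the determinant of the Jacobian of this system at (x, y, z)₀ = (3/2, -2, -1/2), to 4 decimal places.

32.5000

J = [[-2·x + 2, 4·y, 0], [-2·z, -5, -2·x], [2·x, z + 5, y]].
At the point, J = [[-1.0000, -8.0000, 0.0000], [1.0000, -5.0000, -3.0000], [3.0000, 4.5000, -2.0000]].
det J = 32.5000.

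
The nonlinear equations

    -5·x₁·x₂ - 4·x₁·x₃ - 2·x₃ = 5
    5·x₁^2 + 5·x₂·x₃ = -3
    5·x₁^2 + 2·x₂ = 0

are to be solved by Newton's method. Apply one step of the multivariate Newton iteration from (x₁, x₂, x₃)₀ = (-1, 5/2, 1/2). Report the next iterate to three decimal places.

(0.661, 5.807, 0.028)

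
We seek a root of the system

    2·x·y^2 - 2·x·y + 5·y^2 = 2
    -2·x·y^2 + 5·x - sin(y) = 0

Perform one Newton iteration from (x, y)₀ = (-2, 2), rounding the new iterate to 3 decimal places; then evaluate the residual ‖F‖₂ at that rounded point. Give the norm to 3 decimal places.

5.655

At (-2, 2): F = (10.000, 5.09070).
Jacobian J = [[2·y^2 - 2·y, 4·x·y - 2·x + 10·y], [-2·y^2 + 5, -4·x·y - cos(y)]].
At the point, J = [[4.000, 8.000], [-3.000, 16.41615]] (det J = 89.66459).
Solving J·Δ = −F gives Δ = (-1.377, -0.562).
Then the next iterate is (x, y)₁ = (-3.377, 1.438).
Re-evaluating at (-3.377, 1.438): F = (4.08525, -3.90998), so ‖F‖₂ = 5.655.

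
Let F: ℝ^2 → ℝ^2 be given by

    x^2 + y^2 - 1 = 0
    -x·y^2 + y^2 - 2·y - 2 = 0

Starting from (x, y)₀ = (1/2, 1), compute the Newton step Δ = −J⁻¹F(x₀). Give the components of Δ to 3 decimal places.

At (1/2, 1): F = (0.250, -3.500).
Jacobian J = [[2·x, 2·y], [-y^2, -2·x·y + 2·y - 2]].
At the point, J = [[1.000, 2.000], [-1.000, -1.000]] (det J = 1.000).
Solving J·Δ = −F gives Δ = (-6.750, 3.250).

(-6.750, 3.250)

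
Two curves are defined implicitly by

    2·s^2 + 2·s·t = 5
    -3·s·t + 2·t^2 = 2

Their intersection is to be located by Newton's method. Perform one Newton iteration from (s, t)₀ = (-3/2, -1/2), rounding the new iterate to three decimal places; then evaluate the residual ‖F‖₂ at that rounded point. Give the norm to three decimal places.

11.218

At (-3/2, -1/2): F = (1.000, -3.750).
Jacobian J = [[4·s + 2·t, 2·s], [-3·t, -3·s + 4·t]].
At the point, J = [[-7.000, -3.000], [1.500, 2.500]] (det J = -13.000).
Solving J·Δ = −F gives Δ = (-0.673, 1.904).
Then the next iterate is (s, t)₁ = (-2.173, 1.404).
Re-evaluating at (-2.173, 1.404): F = (-1.65793, 11.09511), so ‖F‖₂ = 11.218.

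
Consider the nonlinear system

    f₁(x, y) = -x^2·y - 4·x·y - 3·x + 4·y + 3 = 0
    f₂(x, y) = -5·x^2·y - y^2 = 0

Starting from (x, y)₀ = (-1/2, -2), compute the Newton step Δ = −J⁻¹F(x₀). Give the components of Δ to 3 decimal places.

(0.162, 1.133)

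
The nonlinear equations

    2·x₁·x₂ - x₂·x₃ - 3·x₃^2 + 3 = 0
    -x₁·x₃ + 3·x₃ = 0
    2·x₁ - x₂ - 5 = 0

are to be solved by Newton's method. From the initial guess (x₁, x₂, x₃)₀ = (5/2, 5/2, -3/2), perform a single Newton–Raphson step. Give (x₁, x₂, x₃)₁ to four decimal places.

(6.5000, 8.0000, -12.0000)

At (5/2, 5/2, -3/2): F = (12.5000, -0.7500, -2.5000).
Jacobian J = [[2·x₂, 2·x₁ - x₃, -x₂ - 6·x₃], [-x₃, 0, -x₁ + 3], [2, -1, 0]].
At the point, J = [[5.0000, 6.5000, 6.5000], [1.5000, 0.0000, 0.5000], [2.0000, -1.0000, 0.0000]] (det J = -0.7500).
Solving J·Δ = −F gives Δ = (4.0000, 5.5000, -10.5000).
Then the next iterate is (x₁, x₂, x₃)₁ = (6.5000, 8.0000, -12.0000).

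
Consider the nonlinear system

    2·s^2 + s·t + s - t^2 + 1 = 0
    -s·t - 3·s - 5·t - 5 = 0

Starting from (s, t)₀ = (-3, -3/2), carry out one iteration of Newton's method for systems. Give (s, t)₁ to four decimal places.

(-1.5400, 0.9050)

At (-3, -3/2): F = (18.2500, 7.0000).
Jacobian J = [[4·s + t + 1, s - 2·t], [-t - 3, -s - 5]].
At the point, J = [[-12.5000, 0.0000], [-1.5000, -2.0000]] (det J = 25.0000).
Solving J·Δ = −F gives Δ = (1.4600, 2.4050).
Then the next iterate is (s, t)₁ = (-1.5400, 0.9050).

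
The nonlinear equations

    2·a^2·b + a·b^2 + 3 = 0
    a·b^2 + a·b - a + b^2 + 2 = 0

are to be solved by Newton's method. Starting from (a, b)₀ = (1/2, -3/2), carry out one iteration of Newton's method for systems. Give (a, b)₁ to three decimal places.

At (1/2, -3/2): F = (3.375, 4.125).
Jacobian J = [[4·a·b + b^2, 2·a^2 + 2·a·b], [b^2 + b - 1, 2·a·b + a + 2·b]].
At the point, J = [[-0.750, -1.000], [-0.250, -4.000]] (det J = 2.750).
Solving J·Δ = −F gives Δ = (3.409, 0.818).
Then the next iterate is (a, b)₁ = (3.909, -0.682).

(3.909, -0.682)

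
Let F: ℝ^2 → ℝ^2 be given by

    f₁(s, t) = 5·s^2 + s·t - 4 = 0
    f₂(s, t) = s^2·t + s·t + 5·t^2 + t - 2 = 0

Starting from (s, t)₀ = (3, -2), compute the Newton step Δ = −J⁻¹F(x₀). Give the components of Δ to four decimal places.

At (3, -2): F = (35.0000, -8.0000).
Jacobian J = [[10·s + t, s], [2·s·t + t, s^2 + s + 10·t + 1]].
At the point, J = [[28.0000, 3.0000], [-14.0000, -7.0000]] (det J = -154.0000).
Solving J·Δ = −F gives Δ = (-1.4351, 1.7273).

(-1.4351, 1.7273)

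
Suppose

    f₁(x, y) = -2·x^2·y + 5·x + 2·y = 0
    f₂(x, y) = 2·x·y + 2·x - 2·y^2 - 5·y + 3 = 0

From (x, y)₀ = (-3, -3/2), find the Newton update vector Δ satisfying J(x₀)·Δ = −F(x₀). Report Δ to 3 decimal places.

(-2.020, 2.204)

At (-3, -3/2): F = (9.000, 9.000).
Jacobian J = [[-4·x·y + 5, -2·x^2 + 2], [2·y + 2, 2·x - 4·y - 5]].
At the point, J = [[-13.000, -16.000], [-1.000, -5.000]] (det J = 49.000).
Solving J·Δ = −F gives Δ = (-2.020, 2.204).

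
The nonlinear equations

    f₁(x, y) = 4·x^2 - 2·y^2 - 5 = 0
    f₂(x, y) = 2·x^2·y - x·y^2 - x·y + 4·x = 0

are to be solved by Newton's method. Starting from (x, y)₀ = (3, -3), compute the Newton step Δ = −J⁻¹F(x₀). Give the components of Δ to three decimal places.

At (3, -3): F = (13.000, -60.000).
Jacobian J = [[8·x, -4·y], [4·x·y - y^2 - y + 4, 2·x^2 - 2·x·y - x]].
At the point, J = [[24.000, 12.000], [-38.000, 33.000]] (det J = 1248.000).
Solving J·Δ = −F gives Δ = (-0.921, 0.758).

(-0.921, 0.758)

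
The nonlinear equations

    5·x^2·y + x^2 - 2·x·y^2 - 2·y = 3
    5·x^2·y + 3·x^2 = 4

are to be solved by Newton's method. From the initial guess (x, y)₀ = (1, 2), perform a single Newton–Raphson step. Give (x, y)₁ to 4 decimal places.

At (1, 2): F = (-4.0000, 9.0000).
Jacobian J = [[10·x·y + 2·x - 2·y^2, 5·x^2 - 4·x·y - 2], [10·x·y + 6·x, 5·x^2]].
At the point, J = [[14.0000, -5.0000], [26.0000, 5.0000]] (det J = 200.0000).
Solving J·Δ = −F gives Δ = (-0.1250, -1.1500).
Then the next iterate is (x, y)₁ = (0.8750, 0.8500).

(0.8750, 0.8500)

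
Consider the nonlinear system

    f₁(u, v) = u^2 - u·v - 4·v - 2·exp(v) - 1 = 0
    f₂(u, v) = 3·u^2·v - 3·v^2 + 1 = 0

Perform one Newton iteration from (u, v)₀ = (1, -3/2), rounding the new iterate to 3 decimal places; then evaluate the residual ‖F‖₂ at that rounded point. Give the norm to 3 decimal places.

174.949

At (1, -3/2): F = (7.05374, -10.250).
Jacobian J = [[2·u - v, -u - 2·exp(v) - 4], [6·u·v, 3·u^2 - 6·v]].
At the point, J = [[3.500, -5.44626], [-9.000, 12.000]] (det J = -7.01634).
Solving J·Δ = −F gives Δ = (4.108, 3.935).
Then the next iterate is (u, v)₁ = (5.108, 2.435).
Re-evaluating at (5.108, 2.435): F = (-19.91795, 173.81193), so ‖F‖₂ = 174.949.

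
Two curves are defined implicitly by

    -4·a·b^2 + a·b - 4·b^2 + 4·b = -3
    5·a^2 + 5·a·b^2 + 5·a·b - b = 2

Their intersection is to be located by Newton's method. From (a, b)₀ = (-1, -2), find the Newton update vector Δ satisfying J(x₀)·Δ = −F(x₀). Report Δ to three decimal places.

(-0.107, 0.357)

At (-1, -2): F = (-3.000, -5.000).
Jacobian J = [[-4·b^2 + b, -8·a·b + a - 8·b + 4], [10·a + 5·b^2 + 5·b, 10·a·b + 5·a - 1]].
At the point, J = [[-18.000, 3.000], [0.000, 14.000]] (det J = -252.000).
Solving J·Δ = −F gives Δ = (-0.107, 0.357).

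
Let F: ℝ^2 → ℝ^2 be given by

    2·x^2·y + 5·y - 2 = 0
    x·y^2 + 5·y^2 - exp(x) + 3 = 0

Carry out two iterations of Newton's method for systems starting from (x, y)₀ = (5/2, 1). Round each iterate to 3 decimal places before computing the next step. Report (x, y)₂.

(1.315, 0.328)

At (5/2, 1): F = (15.500, -1.68249).
Jacobian J = [[4·x·y, 2·x^2 + 5], [y^2 - exp(x), 2·x·y + 10·y]].
At the point, J = [[10.000, 17.500], [-11.18249, 15.000]] (det J = 345.69364).
Solving J·Δ = −F gives Δ = (-0.758, -0.453).
Then the next iterate is (x, y)₁ = (1.742, 0.547).
Round to (1.742, 0.547) and repeat: F = (4.05481, -0.69148), J = [[3.81150, 11.06913], [-5.40954, 7.37575]].
Δ = (-0.427, -0.219), so (x, y)₂ = (1.315, 0.328).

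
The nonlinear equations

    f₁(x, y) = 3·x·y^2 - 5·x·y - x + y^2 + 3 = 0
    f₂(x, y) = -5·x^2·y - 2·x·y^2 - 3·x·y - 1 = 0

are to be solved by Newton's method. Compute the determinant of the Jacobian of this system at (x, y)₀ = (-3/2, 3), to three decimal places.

J = [[3·y^2 - 5·y - 1, 6·x·y - 5·x + 2·y], [-10·x·y - 2·y^2 - 3·y, -5·x^2 - 4·x·y - 3·x]].
At the point, J = [[11.000, -13.500], [18.000, 11.250]].
det J = 366.750.

366.750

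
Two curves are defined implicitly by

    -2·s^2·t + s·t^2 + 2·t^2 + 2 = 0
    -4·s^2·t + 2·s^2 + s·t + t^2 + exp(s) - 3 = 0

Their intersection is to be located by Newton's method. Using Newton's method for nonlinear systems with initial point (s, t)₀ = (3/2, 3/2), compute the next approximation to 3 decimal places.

(1.439, 0.911)

At (3/2, 3/2): F = (3.125, -3.01831).
Jacobian J = [[-4·s·t + t^2, -2·s^2 + 2·s·t + 4·t], [-8·s·t + 4·s + t + exp(s), -4·s^2 + s + 2·t]].
At the point, J = [[-6.750, 6.000], [-6.01831, -4.500]] (det J = 66.48487).
Solving J·Δ = −F gives Δ = (-0.061, -0.589).
Then the next iterate is (s, t)₁ = (1.439, 0.911).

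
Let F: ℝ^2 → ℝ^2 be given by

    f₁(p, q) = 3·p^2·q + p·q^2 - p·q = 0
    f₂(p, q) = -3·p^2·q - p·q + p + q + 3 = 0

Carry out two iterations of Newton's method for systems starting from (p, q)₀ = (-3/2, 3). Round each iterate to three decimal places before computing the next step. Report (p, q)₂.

(-0.905, 3.720)

At (-3/2, 3): F = (11.250, -11.250).
Jacobian J = [[6·p·q + q^2 - q, 3·p^2 + 2·p·q - p], [-6·p·q - q + 1, -3·p^2 - p + 1]].
At the point, J = [[-21.000, -0.750], [25.000, -4.250]] (det J = 108.000).
Solving J·Δ = −F gives Δ = (0.521, 0.417).
Then the next iterate is (p, q)₁ = (-0.979, 3.417).
Round to (-0.979, 3.417) and repeat: F = (1.73953, -1.04174), J = [[-11.81257, -2.83616], [17.65446, -0.89632]].
Δ = (0.074, 0.303), so (p, q)₂ = (-0.905, 3.720).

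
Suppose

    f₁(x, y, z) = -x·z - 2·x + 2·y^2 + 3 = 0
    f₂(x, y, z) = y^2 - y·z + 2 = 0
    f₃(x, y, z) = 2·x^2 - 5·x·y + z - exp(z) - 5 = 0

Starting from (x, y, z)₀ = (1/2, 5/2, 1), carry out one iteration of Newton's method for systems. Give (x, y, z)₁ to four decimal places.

(-0.2442, 0.8606, 0.6769)

At (1/2, 5/2, 1): F = (14.0000, 5.7500, -12.468282).
Jacobian J = [[-z - 2, 4·y, -x], [0, 2·y - z, -y], [4·x - 5·y, -5·x, -exp(z) + 1]].
At the point, J = [[-3.0000, 10.0000, -0.5000], [0.0000, 4.0000, -2.5000], [-10.5000, -2.5000, -1.718282]] (det J = 280.869382).
Solving J·Δ = −F gives Δ = (-0.7442, -1.6394, -0.3231).
Then the next iterate is (x, y, z)₁ = (-0.2442, 0.8606, 0.6769).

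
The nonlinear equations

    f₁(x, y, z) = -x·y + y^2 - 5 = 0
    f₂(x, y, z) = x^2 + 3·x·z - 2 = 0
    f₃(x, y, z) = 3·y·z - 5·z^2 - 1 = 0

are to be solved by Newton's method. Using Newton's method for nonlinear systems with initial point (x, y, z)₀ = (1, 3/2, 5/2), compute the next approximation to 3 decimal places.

(0.442, 3.207, 2.100)

At (1, 3/2, 5/2): F = (-4.250, 6.500, -21.000).
Jacobian J = [[-y, -x + 2·y, 0], [2·x + 3·z, 0, 3·x], [0, 3·z, 3·y - 10·z]].
At the point, J = [[-1.500, 2.000, 0.000], [9.500, 0.000, 3.000], [0.000, 7.500, -20.500]] (det J = 423.250).
Solving J·Δ = −F gives Δ = (-0.558, 1.707, -0.400).
Then the next iterate is (x, y, z)₁ = (0.442, 3.207, 2.100).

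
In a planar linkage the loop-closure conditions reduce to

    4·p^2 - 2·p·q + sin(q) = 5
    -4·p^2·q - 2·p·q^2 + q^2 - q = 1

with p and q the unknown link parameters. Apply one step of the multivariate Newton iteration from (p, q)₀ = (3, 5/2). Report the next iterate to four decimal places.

(1.8764, 1.8017)

At (3, 5/2): F = (16.598472, -124.7500).
Jacobian J = [[8·p - 2·q, -2·p + cos(q)], [-8·p·q - 2·q^2, -4·p^2 - 4·p·q + 2·q - 1]].
At the point, J = [[19.0000, -6.801144], [-72.5000, -62.0000]] (det J = -1671.082912).
Solving J·Δ = −F gives Δ = (-1.1236, -0.6983).
Then the next iterate is (p, q)₁ = (1.8764, 1.8017).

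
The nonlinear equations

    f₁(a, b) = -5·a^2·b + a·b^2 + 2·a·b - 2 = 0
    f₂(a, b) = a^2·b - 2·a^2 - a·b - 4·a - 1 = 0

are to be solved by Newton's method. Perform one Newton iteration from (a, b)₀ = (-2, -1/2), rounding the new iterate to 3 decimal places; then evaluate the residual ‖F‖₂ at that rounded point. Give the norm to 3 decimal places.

2.246

At (-2, -1/2): F = (9.500, -4.000).
Jacobian J = [[-10·a·b + b^2 + 2·b, -5·a^2 + 2·a·b + 2·a], [2·a·b - 4·a - b - 4, a^2 - a]].
At the point, J = [[-10.750, -22.000], [6.500, 6.000]] (det J = 78.500).
Solving J·Δ = −F gives Δ = (0.395, 0.239).
Then the next iterate is (a, b)₁ = (-1.605, -0.261).
Re-evaluating at (-1.605, -0.261): F = (2.09019, -0.82330), so ‖F‖₂ = 2.246.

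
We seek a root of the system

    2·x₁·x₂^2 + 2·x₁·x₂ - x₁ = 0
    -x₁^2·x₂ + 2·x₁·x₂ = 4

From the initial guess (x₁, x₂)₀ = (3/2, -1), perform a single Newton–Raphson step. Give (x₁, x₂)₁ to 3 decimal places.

(8.333, -3.778)

At (3/2, -1): F = (-1.500, -4.750).
Jacobian J = [[2·x₂^2 + 2·x₂ - 1, 4·x₁·x₂ + 2·x₁], [-2·x₁·x₂ + 2·x₂, -x₁^2 + 2·x₁]].
At the point, J = [[-1.000, -3.000], [1.000, 0.750]] (det J = 2.250).
Solving J·Δ = −F gives Δ = (6.833, -2.778).
Then the next iterate is (x₁, x₂)₁ = (8.333, -3.778).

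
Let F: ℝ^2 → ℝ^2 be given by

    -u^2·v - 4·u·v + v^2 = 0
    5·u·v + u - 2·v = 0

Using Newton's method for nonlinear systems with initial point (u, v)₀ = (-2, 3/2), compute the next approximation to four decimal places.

At (-2, 3/2): F = (8.2500, -20.0000).
Jacobian J = [[-2·u·v - 4·v, -u^2 - 4·u + 2·v], [5·v + 1, 5·u - 2]].
At the point, J = [[0.0000, 7.0000], [8.5000, -12.0000]] (det J = -59.5000).
Solving J·Δ = −F gives Δ = (0.6891, -1.1786).
Then the next iterate is (u, v)₁ = (-1.3109, 0.3214).

(-1.3109, 0.3214)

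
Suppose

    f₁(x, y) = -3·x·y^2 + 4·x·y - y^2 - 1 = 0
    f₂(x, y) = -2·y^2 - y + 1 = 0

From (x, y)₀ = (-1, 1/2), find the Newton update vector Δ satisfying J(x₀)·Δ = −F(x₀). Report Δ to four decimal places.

(2.0000, 0.0000)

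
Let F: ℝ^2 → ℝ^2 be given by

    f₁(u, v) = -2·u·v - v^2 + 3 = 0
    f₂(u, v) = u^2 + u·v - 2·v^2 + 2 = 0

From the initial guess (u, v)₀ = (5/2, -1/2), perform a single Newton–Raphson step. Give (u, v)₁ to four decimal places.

(0.2944, 0.2611)

At (5/2, -1/2): F = (5.2500, 6.5000).
Jacobian J = [[-2·v, -2·u - 2·v], [2·u + v, u - 4·v]].
At the point, J = [[1.0000, -4.0000], [4.5000, 4.5000]] (det J = 22.5000).
Solving J·Δ = −F gives Δ = (-2.2056, 0.7611).
Then the next iterate is (u, v)₁ = (0.2944, 0.2611).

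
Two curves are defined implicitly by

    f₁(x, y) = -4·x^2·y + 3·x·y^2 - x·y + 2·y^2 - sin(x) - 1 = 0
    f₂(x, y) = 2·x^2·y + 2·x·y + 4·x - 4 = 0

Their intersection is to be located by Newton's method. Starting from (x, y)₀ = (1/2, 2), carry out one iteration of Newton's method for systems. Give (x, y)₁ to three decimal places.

At (1/2, 2): F = (9.52057, 1.000).
Jacobian J = [[-8·x·y + 3·y^2 - y - cos(x), -4·x^2 + 6·x·y - x + 4·y], [4·x·y + 2·y + 4, 2·x^2 + 2·x]].
At the point, J = [[1.12242, 12.500], [12.000, 1.500]] (det J = -148.31637).
Solving J·Δ = −F gives Δ = (0.012, -0.763).
Then the next iterate is (x, y)₁ = (0.512, 1.237).

(0.512, 1.237)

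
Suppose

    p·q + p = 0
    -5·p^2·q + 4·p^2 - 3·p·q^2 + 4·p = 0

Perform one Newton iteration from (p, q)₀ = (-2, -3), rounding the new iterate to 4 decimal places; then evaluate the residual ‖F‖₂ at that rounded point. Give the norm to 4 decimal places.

32.7348

At (-2, -3): F = (4.0000, 122.0000).
Jacobian J = [[q + 1, p], [-10·p·q + 8·p - 3·q^2 + 4, -5·p^2 - 6·p·q]].
At the point, J = [[-2.0000, -2.0000], [-99.0000, -56.0000]] (det J = -86.0000).
Solving J·Δ = −F gives Δ = (0.2326, 1.7674).
Then the next iterate is (p, q)₁ = (-1.7674, -1.2326).
Re-evaluating at (-1.7674, -1.2326): F = (0.411097, 32.732238), so ‖F‖₂ = 32.7348.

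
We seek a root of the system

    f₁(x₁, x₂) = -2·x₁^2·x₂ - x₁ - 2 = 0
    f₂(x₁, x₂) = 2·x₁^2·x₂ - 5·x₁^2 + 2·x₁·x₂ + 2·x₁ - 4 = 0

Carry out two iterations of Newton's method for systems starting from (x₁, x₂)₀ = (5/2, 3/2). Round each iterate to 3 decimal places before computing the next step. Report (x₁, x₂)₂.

At (5/2, 3/2): F = (-23.250, -4.000).
Jacobian J = [[-4·x₁·x₂ - 1, -2·x₁^2], [4·x₁·x₂ - 10·x₁ + 2·x₂ + 2, 2·x₁^2 + 2·x₁]].
At the point, J = [[-16.000, -12.500], [-5.000, 17.500]] (det J = -342.500).
Solving J·Δ = −F gives Δ = (-1.334, -0.153).
Then the next iterate is (x₁, x₂)₁ = (1.166, 1.347).
Round to (1.166, 1.347) and repeat: F = (-6.82864, -1.66193), J = [[-7.28241, -2.71911], [-0.68359, 5.05111]].
Δ = (-1.010, 0.192), so (x₁, x₂)₂ = (0.156, 1.539).

(0.156, 1.539)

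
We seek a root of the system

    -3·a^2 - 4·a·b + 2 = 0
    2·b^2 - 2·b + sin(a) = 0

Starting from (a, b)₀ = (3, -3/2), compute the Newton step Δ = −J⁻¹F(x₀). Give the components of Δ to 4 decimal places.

(-1.7557, 1.1724)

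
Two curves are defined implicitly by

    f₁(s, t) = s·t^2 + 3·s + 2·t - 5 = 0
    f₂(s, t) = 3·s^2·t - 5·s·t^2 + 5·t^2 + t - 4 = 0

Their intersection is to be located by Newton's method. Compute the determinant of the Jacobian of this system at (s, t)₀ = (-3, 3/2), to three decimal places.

J = [[t^2 + 3, 2·s·t + 2], [6·s·t - 5·t^2, 3·s^2 - 10·s·t + 10·t + 1]].
At the point, J = [[5.250, -7.000], [-38.250, 88.000]].
det J = 194.250.

194.250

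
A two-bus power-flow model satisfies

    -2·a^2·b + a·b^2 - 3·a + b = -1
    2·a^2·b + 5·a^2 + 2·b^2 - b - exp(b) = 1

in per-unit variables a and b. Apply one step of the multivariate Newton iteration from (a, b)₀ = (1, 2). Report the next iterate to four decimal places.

(0.6962, 1.2911)

At (1, 2): F = (0.0000, 6.610944).
Jacobian J = [[-4·a·b + b^2 - 3, -2·a^2 + 2·a·b + 1], [4·a·b + 10·a, 2·a^2 + 4·b - exp(b) - 1]].
At the point, J = [[-7.0000, 3.0000], [18.0000, 1.610944]] (det J = -65.276607).
Solving J·Δ = −F gives Δ = (-0.3038, -0.7089).
Then the next iterate is (a, b)₁ = (0.6962, 1.2911).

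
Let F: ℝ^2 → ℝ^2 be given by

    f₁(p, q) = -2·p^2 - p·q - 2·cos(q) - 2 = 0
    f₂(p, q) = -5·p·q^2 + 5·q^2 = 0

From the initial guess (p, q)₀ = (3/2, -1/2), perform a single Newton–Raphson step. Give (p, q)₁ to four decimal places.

(0.2934, -0.8533)

At (3/2, -1/2): F = (-7.505165, -0.6250).
Jacobian J = [[-4·p - q, -p + 2·sin(q)], [-5·q^2, -10·p·q + 10·q]].
At the point, J = [[-5.5000, -2.458851], [-1.2500, 2.5000]] (det J = -16.823564).
Solving J·Δ = −F gives Δ = (-1.2066, -0.3533).
Then the next iterate is (p, q)₁ = (0.2934, -0.8533).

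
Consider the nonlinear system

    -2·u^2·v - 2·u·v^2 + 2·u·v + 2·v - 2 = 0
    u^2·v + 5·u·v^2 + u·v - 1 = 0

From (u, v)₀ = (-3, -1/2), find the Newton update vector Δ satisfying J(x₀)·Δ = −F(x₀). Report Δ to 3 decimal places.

(0.067, 0.357)

At (-3, -1/2): F = (10.500, -7.750).
Jacobian J = [[-4·u·v - 2·v^2 + 2·v, -2·u^2 - 4·u·v + 2·u + 2], [2·u·v + 5·v^2 + v, u^2 + 10·u·v + u]].
At the point, J = [[-7.500, -28.000], [3.750, 21.000]] (det J = -52.500).
Solving J·Δ = −F gives Δ = (0.067, 0.357).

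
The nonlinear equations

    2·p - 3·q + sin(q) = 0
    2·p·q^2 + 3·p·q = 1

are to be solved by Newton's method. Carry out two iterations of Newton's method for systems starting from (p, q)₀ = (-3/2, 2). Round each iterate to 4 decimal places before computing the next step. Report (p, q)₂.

At (-3/2, 2): F = (-8.090703, -22.0000).
Jacobian J = [[2, cos(q) - 3], [2·q^2 + 3·q, 4·p·q + 3·p]].
At the point, J = [[2.0000, -3.416147], [14.0000, -16.5000]] (det J = 14.826056).
Solving J·Δ = −F gives Δ = (-3.9351, -4.6722).
Then the next iterate is (p, q)₁ = (-5.4351, -2.6722).
Round to (-5.4351, -2.6722) and repeat: F = (-3.305945, -35.049302), J = [[2.0000, -3.891843], [6.264706, 41.789397]].
Δ = (2.5432, 0.4575), so (p, q)₂ = (-2.8919, -2.2147).

(-2.8919, -2.2147)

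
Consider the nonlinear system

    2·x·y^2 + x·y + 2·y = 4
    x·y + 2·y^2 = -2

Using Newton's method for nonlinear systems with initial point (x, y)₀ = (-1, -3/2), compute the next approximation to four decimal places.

(0.3333, -0.6429)

At (-1, -3/2): F = (-10.0000, 8.0000).
Jacobian J = [[2·y^2 + y, 4·x·y + x + 2], [y, x + 4·y]].
At the point, J = [[3.0000, 7.0000], [-1.5000, -7.0000]] (det J = -10.5000).
Solving J·Δ = −F gives Δ = (1.3333, 0.8571).
Then the next iterate is (x, y)₁ = (0.3333, -0.6429).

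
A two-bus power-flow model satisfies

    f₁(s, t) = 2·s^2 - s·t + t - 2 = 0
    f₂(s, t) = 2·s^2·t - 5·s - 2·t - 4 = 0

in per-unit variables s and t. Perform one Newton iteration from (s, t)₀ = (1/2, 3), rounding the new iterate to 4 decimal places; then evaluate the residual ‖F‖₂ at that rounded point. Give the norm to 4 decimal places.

At (1/2, 3): F = (0.0000, -11.0000).
Jacobian J = [[4·s - t, -s + 1], [4·s·t - 5, 2·s^2 - 2]].
At the point, J = [[-1.0000, 0.5000], [1.0000, -1.5000]] (det J = 1.0000).
Solving J·Δ = −F gives Δ = (-5.5000, -11.0000).
Then the next iterate is (s, t)₁ = (-5.0000, -8.0000).
Re-evaluating at (-5.0000, -8.0000): F = (0.0000, -363.0000), so ‖F‖₂ = 363.0000.

363.0000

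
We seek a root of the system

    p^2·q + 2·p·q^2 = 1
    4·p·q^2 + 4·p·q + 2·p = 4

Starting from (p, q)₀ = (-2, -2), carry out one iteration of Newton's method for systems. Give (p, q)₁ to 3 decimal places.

(-1.348, -1.272)

At (-2, -2): F = (-25.000, -24.000).
Jacobian J = [[2·p·q + 2·q^2, p^2 + 4·p·q], [4·q^2 + 4·q + 2, 8·p·q + 4·p]].
At the point, J = [[16.000, 20.000], [10.000, 24.000]] (det J = 184.000).
Solving J·Δ = −F gives Δ = (0.652, 0.728).
Then the next iterate is (p, q)₁ = (-1.348, -1.272).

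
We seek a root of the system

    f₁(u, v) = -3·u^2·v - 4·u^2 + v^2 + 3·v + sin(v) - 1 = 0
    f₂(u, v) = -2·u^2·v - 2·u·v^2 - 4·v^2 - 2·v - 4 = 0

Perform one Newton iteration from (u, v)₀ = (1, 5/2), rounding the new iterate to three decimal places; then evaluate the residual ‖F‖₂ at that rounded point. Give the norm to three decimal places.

At (1, 5/2): F = (1.84847, -51.500).
Jacobian J = [[-6·u·v - 8·u, -3·u^2 + 2·v + cos(v) + 3], [-4·u·v - 2·v^2, -2·u^2 - 4·u·v - 8·v - 2]].
At the point, J = [[-23.000, 4.19886], [-22.500, -34.000]] (det J = 876.47427).
Solving J·Δ = −F gives Δ = (-0.175, -1.399).
Then the next iterate is (u, v)₁ = (0.825, 1.101).
Re-evaluating at (0.825, 1.101): F = (-0.56374, -14.54967), so ‖F‖₂ = 14.561.

14.561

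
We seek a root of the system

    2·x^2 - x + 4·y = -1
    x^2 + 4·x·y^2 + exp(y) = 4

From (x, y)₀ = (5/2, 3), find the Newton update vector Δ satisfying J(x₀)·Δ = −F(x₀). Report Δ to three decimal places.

(-2.501, -0.122)

At (5/2, 3): F = (23.000, 112.33554).
Jacobian J = [[4·x - 1, 4], [2·x + 4·y^2, 8·x·y + exp(y)]].
At the point, J = [[9.000, 4.000], [41.000, 80.08554]] (det J = 556.76983).
Solving J·Δ = −F gives Δ = (-2.501, -0.122).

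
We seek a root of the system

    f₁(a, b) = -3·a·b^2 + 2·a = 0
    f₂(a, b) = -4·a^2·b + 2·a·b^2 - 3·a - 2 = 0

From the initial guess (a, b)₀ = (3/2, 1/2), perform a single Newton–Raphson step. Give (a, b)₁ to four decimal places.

(0.2459, 0.5683)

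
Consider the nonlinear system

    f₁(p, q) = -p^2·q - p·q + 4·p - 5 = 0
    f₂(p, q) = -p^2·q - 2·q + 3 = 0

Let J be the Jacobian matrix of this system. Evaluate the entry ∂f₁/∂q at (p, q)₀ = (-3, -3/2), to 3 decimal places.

∂f₁/∂q = -p^2 - p.
At (-3, -3/2) this is -6.000.

-6.000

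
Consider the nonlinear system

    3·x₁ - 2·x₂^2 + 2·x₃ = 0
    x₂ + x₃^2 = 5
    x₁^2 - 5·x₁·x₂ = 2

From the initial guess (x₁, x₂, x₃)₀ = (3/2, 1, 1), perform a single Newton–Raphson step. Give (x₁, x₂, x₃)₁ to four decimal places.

At (3/2, 1, 1): F = (4.5000, -3.0000, -7.2500).
Jacobian J = [[3, -4·x₂, 2], [0, 1, 2·x₃], [2·x₁ - 5·x₂, -5·x₁, 0]].
At the point, J = [[3.0000, -4.0000, 2.0000], [0.0000, 1.0000, 2.0000], [-2.0000, -7.5000, 0.0000]] (det J = 65.0000).
Solving J·Δ = −F gives Δ = (-2.8462, -0.2077, 1.6038).
Then the next iterate is (x₁, x₂, x₃)₁ = (-1.3462, 0.7923, 2.6038).

(-1.3462, 0.7923, 2.6038)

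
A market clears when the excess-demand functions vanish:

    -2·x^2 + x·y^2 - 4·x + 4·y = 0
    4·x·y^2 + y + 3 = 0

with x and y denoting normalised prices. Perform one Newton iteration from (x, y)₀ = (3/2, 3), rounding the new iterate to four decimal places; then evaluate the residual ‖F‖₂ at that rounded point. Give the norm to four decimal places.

19.1413

At (3/2, 3): F = (15.0000, 60.0000).
Jacobian J = [[-4·x + y^2 - 4, 2·x·y + 4], [4·y^2, 8·x·y + 1]].
At the point, J = [[-1.0000, 13.0000], [36.0000, 37.0000]] (det J = -505.0000).
Solving J·Δ = −F gives Δ = (-0.4455, -1.1881).
Then the next iterate is (x, y)₁ = (1.0545, 1.8119).
Re-evaluating at (1.0545, 1.8119): F = (4.267564, 18.659516), so ‖F‖₂ = 19.1413.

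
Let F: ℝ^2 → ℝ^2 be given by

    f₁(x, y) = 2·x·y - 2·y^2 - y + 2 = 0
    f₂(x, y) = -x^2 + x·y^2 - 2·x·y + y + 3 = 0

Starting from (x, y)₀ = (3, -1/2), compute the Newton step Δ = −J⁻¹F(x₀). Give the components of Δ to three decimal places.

At (3, -1/2): F = (-1.000, -2.750).
Jacobian J = [[2·y, 2·x - 4·y - 1], [-2·x + y^2 - 2·y, 2·x·y - 2·x + 1]].
At the point, J = [[-1.000, 7.000], [-4.750, -8.000]] (det J = 41.250).
Solving J·Δ = −F gives Δ = (-0.661, 0.048).

(-0.661, 0.048)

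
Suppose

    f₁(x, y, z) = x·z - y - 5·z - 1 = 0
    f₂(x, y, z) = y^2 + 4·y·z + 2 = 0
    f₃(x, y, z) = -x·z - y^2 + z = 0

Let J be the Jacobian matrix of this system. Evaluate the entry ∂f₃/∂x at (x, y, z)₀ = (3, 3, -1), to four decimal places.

1.0000

∂f₃/∂x = -z.
At (3, 3, -1) this is 1.0000.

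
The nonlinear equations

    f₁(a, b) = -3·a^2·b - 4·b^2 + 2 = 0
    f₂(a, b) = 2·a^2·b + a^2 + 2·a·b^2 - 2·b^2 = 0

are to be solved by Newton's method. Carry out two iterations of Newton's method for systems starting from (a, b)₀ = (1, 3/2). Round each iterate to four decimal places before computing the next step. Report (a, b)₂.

(0.5646, 0.6709)

At (1, 3/2): F = (-11.5000, 4.0000).
Jacobian J = [[-6·a·b, -3·a^2 - 8·b], [4·a·b + 2·a + 2·b^2, 2·a^2 + 4·a·b - 4·b]].
At the point, J = [[-9.0000, -15.0000], [12.5000, 2.0000]] (det J = 169.5000).
Solving J·Δ = −F gives Δ = (-0.2183, -0.6357).
Then the next iterate is (a, b)₁ = (0.7817, 0.8643).
Round to (0.7817, 0.8643) and repeat: F = (-2.572462, 1.341178), J = [[-4.053740, -8.747565], [5.759922, 0.467403]].
Δ = (-0.2171, -0.1934), so (a, b)₂ = (0.5646, 0.6709).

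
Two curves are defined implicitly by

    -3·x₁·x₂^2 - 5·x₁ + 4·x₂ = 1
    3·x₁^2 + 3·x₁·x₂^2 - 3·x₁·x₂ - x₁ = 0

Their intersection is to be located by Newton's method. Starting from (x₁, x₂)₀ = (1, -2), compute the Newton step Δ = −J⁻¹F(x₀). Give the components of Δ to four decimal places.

(0.6195, 2.2832)

At (1, -2): F = (-26.0000, 20.0000).
Jacobian J = [[-3·x₂^2 - 5, -6·x₁·x₂ + 4], [6·x₁ + 3·x₂^2 - 3·x₂ - 1, 6·x₁·x₂ - 3·x₁]].
At the point, J = [[-17.0000, 16.0000], [23.0000, -15.0000]] (det J = -113.0000).
Solving J·Δ = −F gives Δ = (0.6195, 2.2832).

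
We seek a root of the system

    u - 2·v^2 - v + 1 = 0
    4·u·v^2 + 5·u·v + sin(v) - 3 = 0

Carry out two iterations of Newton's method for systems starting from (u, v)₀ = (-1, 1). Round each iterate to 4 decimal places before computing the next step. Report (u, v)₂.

At (-1, 1): F = (-3.0000, -11.158529).
Jacobian J = [[1, -4·v - 1], [4·v^2 + 5·v, 8·u·v + 5·u + cos(v)]].
At the point, J = [[1.0000, -5.0000], [9.0000, -12.459698]] (det J = 32.540302).
Solving J·Δ = −F gives Δ = (0.5659, -0.4868).
Then the next iterate is (u, v)₁ = (-0.4341, 0.5132).
Round to (-0.4341, 0.5132) and repeat: F = (-0.474048, -4.080256), J = [[1.0000, -3.0528], [3.619497, -3.081563]].
Δ = (1.3799, 0.2967), so (u, v)₂ = (0.9458, 0.8099).

(0.9458, 0.8099)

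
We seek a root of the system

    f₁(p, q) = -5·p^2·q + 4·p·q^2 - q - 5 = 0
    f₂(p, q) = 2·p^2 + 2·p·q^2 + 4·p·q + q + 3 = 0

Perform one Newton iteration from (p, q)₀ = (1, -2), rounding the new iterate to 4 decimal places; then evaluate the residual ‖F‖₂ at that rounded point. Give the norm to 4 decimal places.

At (1, -2): F = (23.0000, 3.0000).
Jacobian J = [[-10·p·q + 4·q^2, -5·p^2 + 8·p·q - 1], [4·p + 2·q^2 + 4·q, 4·p·q + 4·p + 1]].
At the point, J = [[36.0000, -22.0000], [4.0000, -3.0000]] (det J = -20.0000).
Solving J·Δ = −F gives Δ = (-0.1500, 0.8000).
Then the next iterate is (p, q)₁ = (0.8500, -1.2000).
Re-evaluating at (0.8500, -1.2000): F = (5.4310, 1.6130), so ‖F‖₂ = 5.6655.

5.6655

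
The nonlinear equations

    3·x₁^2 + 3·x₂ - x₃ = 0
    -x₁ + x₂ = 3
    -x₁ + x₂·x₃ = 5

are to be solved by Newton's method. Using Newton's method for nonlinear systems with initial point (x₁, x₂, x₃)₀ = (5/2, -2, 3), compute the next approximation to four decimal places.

At (5/2, -2, 3): F = (9.7500, -7.5000, -13.5000).
Jacobian J = [[6·x₁, 3, -1], [-1, 1, 0], [-1, x₃, x₂]].
At the point, J = [[15.0000, 3.0000, -1.0000], [-1.0000, 1.0000, 0.0000], [-1.0000, 3.0000, -2.0000]] (det J = -34.0000).
Solving J·Δ = −F gives Δ = (-1.6324, 5.8676, 2.8676).
Then the next iterate is (x₁, x₂, x₃)₁ = (0.8676, 3.8676, 5.8676).

(0.8676, 3.8676, 5.8676)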